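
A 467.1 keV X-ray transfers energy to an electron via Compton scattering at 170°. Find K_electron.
301.1260 keV

By energy conservation: K_e = E_initial - E_final

First find the scattered photon energy:
Initial wavelength: λ = hc/E = 2.6543 pm
Compton shift: Δλ = λ_C(1 - cos(170°)) = 4.8158 pm
Final wavelength: λ' = 2.6543 + 4.8158 = 7.4701 pm
Final photon energy: E' = hc/λ' = 165.9740 keV

Electron kinetic energy:
K_e = E - E' = 467.1000 - 165.9740 = 301.1260 keV

(Intermediate values are shown rounded; full precision is carried through to the final answer.)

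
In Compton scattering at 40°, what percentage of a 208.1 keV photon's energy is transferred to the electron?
0.0870 (or 8.70%)

Calculate initial and final photon energies:

Initial: E₀ = 208.1 keV → λ₀ = 5.9579 pm
Compton shift: Δλ = 0.5676 pm
Final wavelength: λ' = 6.5256 pm
Final energy: E' = 189.9977 keV

Fractional energy loss:
(E₀ - E')/E₀ = (208.1000 - 189.9977)/208.1000
= 18.1023/208.1000
= 0.0870
= 8.70%

(Intermediate values are shown rounded; full precision is carried through to the final answer.)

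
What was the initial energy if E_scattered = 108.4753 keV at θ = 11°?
108.9000 keV

Convert final energy to wavelength (hc ≈ 1239.842 keV·pm):
λ' = hc/E' = 1239.842 / 108.4753 = 11.4297 pm

Calculate the Compton shift:
Δλ = λ_C(1 - cos(11°))
Δλ = 2.4263 × (1 - cos(11°))
Δλ = 0.0446 pm

Initial wavelength:
λ = λ' - Δλ = 11.4297 - 0.0446 = 11.3851 pm

Initial energy:
E = hc/λ = 1239.842 / 11.3851 = 108.9000 keV

(Intermediate values are shown rounded; full precision is carried through to the final answer.)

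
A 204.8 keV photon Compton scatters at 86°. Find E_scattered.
149.1813 keV

First convert energy to wavelength:
λ = hc/E, with hc ≈ 1239.842 keV·pm (i.e. 1239.842 eV·nm)

For E = 204.8 keV = 204800 eV:
λ = 1239.842 keV·pm / 204.8 keV
λ = 6.0539 pm

Calculate the Compton shift:
Δλ = λ_C(1 - cos(86°)) = 2.4263 × 0.9302
Δλ = 2.2571 pm

Final wavelength:
λ' = 6.0539 + 2.2571 = 8.3110 pm

Final energy:
E' = hc/λ' = 1239.842 / 8.3110 = 149.1813 keV

(Intermediate values are shown rounded; full precision is carried through to the final answer.)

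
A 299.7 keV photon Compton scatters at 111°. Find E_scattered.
166.8076 keV

First convert energy to wavelength:
λ = hc/E, with hc ≈ 1239.842 keV·pm (i.e. 1239.842 eV·nm)

For E = 299.7 keV = 299700 eV:
λ = 1239.842 keV·pm / 299.7 keV
λ = 4.1369 pm

Calculate the Compton shift:
Δλ = λ_C(1 - cos(111°)) = 2.4263 × 1.3584
Δλ = 3.2958 pm

Final wavelength:
λ' = 4.1369 + 3.2958 = 7.4328 pm

Final energy:
E' = hc/λ' = 1239.842 / 7.4328 = 166.8076 keV

(Intermediate values are shown rounded; full precision is carried through to the final answer.)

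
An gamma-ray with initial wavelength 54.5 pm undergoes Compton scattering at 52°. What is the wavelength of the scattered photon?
55.4325 pm

Using the Compton scattering formula:
λ' = λ + Δλ = λ + λ_C(1 - cos θ)

Given:
- Initial wavelength λ = 54.5 pm
- Scattering angle θ = 52°
- Compton wavelength λ_C ≈ 2.4263 pm

Calculate the shift:
Δλ = 2.4263 × (1 - cos(52°))
Δλ = 2.4263 × 0.3843
Δλ = 0.9325 pm

Final wavelength:
λ' = 54.5 + 0.9325 = 55.4325 pm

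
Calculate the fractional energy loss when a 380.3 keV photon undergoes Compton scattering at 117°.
0.5197 (or 51.97%)

Calculate initial and final photon energies:

Initial: E₀ = 380.3 keV → λ₀ = 3.2602 pm
Compton shift: Δλ = 3.5278 pm
Final wavelength: λ' = 6.7880 pm
Final energy: E' = 182.6520 keV

Fractional energy loss:
(E₀ - E')/E₀ = (380.3000 - 182.6520)/380.3000
= 197.6480/380.3000
= 0.5197
= 51.97%

(Intermediate values are shown rounded; full precision is carried through to the final answer.)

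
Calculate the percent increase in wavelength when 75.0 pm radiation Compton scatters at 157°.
6.2130%

Calculate the Compton shift:
Δλ = λ_C(1 - cos(157°))
Δλ = 2.4263 × (1 - cos(157°))
Δλ = 2.4263 × 1.9205
Δλ = 4.6597 pm

Percentage change:
(Δλ/λ₀) × 100 = (4.6597/75.0) × 100
= 6.2130%

(Intermediate values are shown rounded; full precision is carried through to the final answer.)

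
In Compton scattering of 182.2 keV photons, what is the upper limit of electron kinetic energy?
75.8439 keV

Maximum energy transfer occurs at θ = 180° (backscattering).

Initial photon: E₀ = 182.2 keV → λ₀ = 6.8048 pm

Maximum Compton shift (at 180°):
Δλ_max = 2λ_C = 2 × 2.4263 = 4.8526 pm

Final wavelength:
λ' = 6.8048 + 4.8526 = 11.6575 pm

Minimum photon energy (maximum energy to electron):
E'_min = hc/λ' = 106.3561 keV

Maximum electron kinetic energy:
K_max = E₀ - E'_min = 182.2000 - 106.3561 = 75.8439 keV

(Intermediate values are shown rounded; full precision is carried through to the final answer.)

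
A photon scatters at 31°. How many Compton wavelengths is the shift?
0.1428 λ_C

The Compton shift formula is:
Δλ = λ_C(1 - cos θ)

Dividing both sides by λ_C:
Δλ/λ_C = 1 - cos θ

For θ = 31°:
Δλ/λ_C = 1 - cos(31°)
Δλ/λ_C = 1 - 0.8572
Δλ/λ_C = 0.1428

This means the shift is 0.1428 × λ_C = 0.3466 pm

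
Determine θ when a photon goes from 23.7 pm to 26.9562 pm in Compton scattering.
110.00°

First find the wavelength shift:
Δλ = λ' - λ = 26.9562 - 23.7 = 3.2562 pm

Using Δλ = λ_C(1 - cos θ), with λ_C = h/(m_e·c) ≈ 2.42631024 pm:
cos θ = 1 - Δλ/λ_C
cos θ = 1 - 3.2562/2.42631024
cos θ = -0.342038

θ = arccos(-0.342038)
θ = 110.00°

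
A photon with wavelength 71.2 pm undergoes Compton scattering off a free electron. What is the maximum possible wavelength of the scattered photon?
76.0526 pm (at θ = 180°)

The Compton shift is Δλ = λ_C(1 − cos θ).

Since cos θ ranges from −1 to 1, the factor (1 − cos θ) ranges from 0 to 2; the maximum shift occurs at θ = 180° (backscattering):
Δλ_max = 2λ_C = 2 × 2.4263 pm = 4.8526 pm

Maximum scattered wavelength:
λ'_max = λ₀ + Δλ_max = 71.2 + 4.8526 = 76.0526 pm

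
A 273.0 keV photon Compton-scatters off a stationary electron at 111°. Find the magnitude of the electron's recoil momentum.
1.9307e-22 kg·m/s

The electron is initially at rest, so by conservation of momentum:
p⃗_e = p⃗₀ − p⃗'  (incident photon momentum minus scattered photon momentum)

Photon momentum magnitudes (p = h/λ = E/c):
λ₀ = hc/E₀ = 4.5415 pm → p₀ = h/λ₀ = 1.4590e-22 kg·m/s
Δλ = λ_C(1 − cos 111°) = 3.2958 pm
λ' = 7.8374 pm → p' = h/λ' = 8.4545e-23 kg·m/s

The scattered photon makes angle θ = 111° with the incident direction, so by the law of cosines:
|p⃗_e|² = p₀² + p'² − 2p₀p'cos θ
|p⃗_e|² = (1.4590e-22)² + (8.4545e-23)² − 2·1.4590e-22·8.4545e-23·cos(111°)
|p⃗_e| = 1.9307e-22 kg·m/s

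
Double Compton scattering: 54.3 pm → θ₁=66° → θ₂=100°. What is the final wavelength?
58.5871 pm

Apply Compton shift twice:

First scattering at θ₁ = 66°:
Δλ₁ = λ_C(1 - cos(66°))
Δλ₁ = 2.4263 × 0.5933
Δλ₁ = 1.4394 pm

After first scattering:
λ₁ = 54.3 + 1.4394 = 55.7394 pm

Second scattering at θ₂ = 100°:
Δλ₂ = λ_C(1 - cos(100°))
Δλ₂ = 2.4263 × 1.1736
Δλ₂ = 2.8476 pm

Final wavelength:
λ₂ = 55.7394 + 2.8476 = 58.5871 pm

Total shift: Δλ_total = 1.4394 + 2.8476 = 4.2871 pm

(Intermediate values are shown rounded; full precision is carried through to the final answer.)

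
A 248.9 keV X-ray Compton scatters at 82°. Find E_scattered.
175.3686 keV

First convert energy to wavelength:
λ = hc/E, with hc ≈ 1239.842 keV·pm (i.e. 1239.842 eV·nm)

For E = 248.9 keV = 248900 eV:
λ = 1239.842 keV·pm / 248.9 keV
λ = 4.9813 pm

Calculate the Compton shift:
Δλ = λ_C(1 - cos(82°)) = 2.4263 × 0.8608
Δλ = 2.0886 pm

Final wavelength:
λ' = 4.9813 + 2.0886 = 7.0699 pm

Final energy:
E' = hc/λ' = 1239.842 / 7.0699 = 175.3686 keV

(Intermediate values are shown rounded; full precision is carried through to the final answer.)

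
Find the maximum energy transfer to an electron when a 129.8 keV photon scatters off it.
43.7271 keV

Maximum energy transfer occurs at θ = 180° (backscattering).

Initial photon: E₀ = 129.8 keV → λ₀ = 9.5519 pm

Maximum Compton shift (at 180°):
Δλ_max = 2λ_C = 2 × 2.4263 = 4.8526 pm

Final wavelength:
λ' = 9.5519 + 4.8526 = 14.4046 pm

Minimum photon energy (maximum energy to electron):
E'_min = hc/λ' = 86.0729 keV

Maximum electron kinetic energy:
K_max = E₀ - E'_min = 129.8000 - 86.0729 = 43.7271 keV

(Intermediate values are shown rounded; full precision is carried through to the final answer.)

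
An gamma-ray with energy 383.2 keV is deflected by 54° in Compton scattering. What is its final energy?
292.7154 keV

First convert energy to wavelength:
λ = hc/E, with hc ≈ 1239.842 keV·pm (i.e. 1239.842 eV·nm)

For E = 383.2 keV = 383200 eV:
λ = 1239.842 keV·pm / 383.2 keV
λ = 3.2355 pm

Calculate the Compton shift:
Δλ = λ_C(1 - cos(54°)) = 2.4263 × 0.4122
Δλ = 1.0002 pm

Final wavelength:
λ' = 3.2355 + 1.0002 = 4.2357 pm

Final energy:
E' = hc/λ' = 1239.842 / 4.2357 = 292.7154 keV

(Intermediate values are shown rounded; full precision is carried through to the final answer.)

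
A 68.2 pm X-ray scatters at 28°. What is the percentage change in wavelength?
0.4164%

Calculate the Compton shift:
Δλ = λ_C(1 - cos(28°))
Δλ = 2.4263 × (1 - cos(28°))
Δλ = 2.4263 × 0.1171
Δλ = 0.2840 pm

Percentage change:
(Δλ/λ₀) × 100 = (0.2840/68.2) × 100
= 0.4164%

(Intermediate values are shown rounded; full precision is carried through to the final answer.)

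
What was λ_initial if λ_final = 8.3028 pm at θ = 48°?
7.5000 pm

From λ' = λ + Δλ, we have λ = λ' - Δλ

First calculate the Compton shift:
Δλ = λ_C(1 - cos θ)
Δλ = 2.4263 × (1 - cos(48°))
Δλ = 2.4263 × 0.3309
Δλ = 0.8028 pm

Initial wavelength:
λ = λ' - Δλ
λ = 8.3028 - 0.8028
λ = 7.5000 pm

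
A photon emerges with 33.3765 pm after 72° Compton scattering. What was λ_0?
31.7000 pm

From λ' = λ + Δλ, we have λ = λ' - Δλ

First calculate the Compton shift:
Δλ = λ_C(1 - cos θ)
Δλ = 2.4263 × (1 - cos(72°))
Δλ = 2.4263 × 0.6910
Δλ = 1.6765 pm

Initial wavelength:
λ = λ' - Δλ
λ = 33.3765 - 1.6765
λ = 31.7000 pm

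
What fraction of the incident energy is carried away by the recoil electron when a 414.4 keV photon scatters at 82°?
0.4111 (or 41.11%)

Calculate initial and final photon energies:

Initial: E₀ = 414.4 keV → λ₀ = 2.9919 pm
Compton shift: Δλ = 2.0886 pm
Final wavelength: λ' = 5.0805 pm
Final energy: E' = 244.0379 keV

Fractional energy loss:
(E₀ - E')/E₀ = (414.4000 - 244.0379)/414.4000
= 170.3621/414.4000
= 0.4111
= 41.11%

(Intermediate values are shown rounded; full precision is carried through to the final answer.)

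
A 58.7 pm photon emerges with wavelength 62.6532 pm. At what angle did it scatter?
129.00°

First find the wavelength shift:
Δλ = λ' - λ = 62.6532 - 58.7 = 3.9532 pm

Using Δλ = λ_C(1 - cos θ), with λ_C = h/(m_e·c) ≈ 2.42631024 pm:
cos θ = 1 - Δλ/λ_C
cos θ = 1 - 3.9532/2.42631024
cos θ = -0.629305

θ = arccos(-0.629305)
θ = 129.00°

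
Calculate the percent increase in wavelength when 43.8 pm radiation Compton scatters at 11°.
0.1018%

Calculate the Compton shift:
Δλ = λ_C(1 - cos(11°))
Δλ = 2.4263 × (1 - cos(11°))
Δλ = 2.4263 × 0.0184
Δλ = 0.0446 pm

Percentage change:
(Δλ/λ₀) × 100 = (0.0446/43.8) × 100
= 0.1018%

(Intermediate values are shown rounded; full precision is carried through to the final answer.)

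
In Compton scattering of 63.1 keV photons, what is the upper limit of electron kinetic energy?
12.4972 keV

Maximum energy transfer occurs at θ = 180° (backscattering).

Initial photon: E₀ = 63.1 keV → λ₀ = 19.6488 pm

Maximum Compton shift (at 180°):
Δλ_max = 2λ_C = 2 × 2.4263 = 4.8526 pm

Final wavelength:
λ' = 19.6488 + 4.8526 = 24.5015 pm

Minimum photon energy (maximum energy to electron):
E'_min = hc/λ' = 50.6028 keV

Maximum electron kinetic energy:
K_max = E₀ - E'_min = 63.1000 - 50.6028 = 12.4972 keV

(Intermediate values are shown rounded; full precision is carried through to the final answer.)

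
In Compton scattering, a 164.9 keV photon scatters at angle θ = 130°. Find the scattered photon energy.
107.7686 keV

First convert energy to wavelength:
λ = hc/E, with hc ≈ 1239.842 keV·pm (i.e. 1239.842 eV·nm)

For E = 164.9 keV = 164900 eV:
λ = 1239.842 keV·pm / 164.9 keV
λ = 7.5188 pm

Calculate the Compton shift:
Δλ = λ_C(1 - cos(130°)) = 2.4263 × 1.6428
Δλ = 3.9859 pm

Final wavelength:
λ' = 7.5188 + 3.9859 = 11.5047 pm

Final energy:
E' = hc/λ' = 1239.842 / 11.5047 = 107.7686 keV

(Intermediate values are shown rounded; full precision is carried through to the final answer.)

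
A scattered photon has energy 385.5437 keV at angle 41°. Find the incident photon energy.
473.0999 keV

Convert final energy to wavelength (hc ≈ 1239.842 keV·pm):
λ' = hc/E' = 1239.842 / 385.5437 = 3.2158 pm

Calculate the Compton shift:
Δλ = λ_C(1 - cos(41°))
Δλ = 2.4263 × (1 - cos(41°))
Δλ = 0.5952 pm

Initial wavelength:
λ = λ' - Δλ = 3.2158 - 0.5952 = 2.6207 pm

Initial energy:
E = hc/λ = 1239.842 / 2.6207 = 473.0999 keV

(Intermediate values are shown rounded; full precision is carried through to the final answer.)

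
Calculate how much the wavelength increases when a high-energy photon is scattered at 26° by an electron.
0.2456 pm

Using the Compton scattering formula:
Δλ = λ_C(1 - cos θ)

where λ_C = h/(m_e·c) ≈ 2.4263 pm is the Compton wavelength of an electron.

For θ = 26°:
cos(26°) = 0.8988
1 - cos(26°) = 0.1012

Δλ = 2.4263 × 0.1012
Δλ = 0.2456 pm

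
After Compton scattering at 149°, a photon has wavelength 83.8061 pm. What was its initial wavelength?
79.3000 pm

From λ' = λ + Δλ, we have λ = λ' - Δλ

First calculate the Compton shift:
Δλ = λ_C(1 - cos θ)
Δλ = 2.4263 × (1 - cos(149°))
Δλ = 2.4263 × 1.8572
Δλ = 4.5061 pm

Initial wavelength:
λ = λ' - Δλ
λ = 83.8061 - 4.5061
λ = 79.3000 pm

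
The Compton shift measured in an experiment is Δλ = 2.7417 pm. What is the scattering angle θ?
97.47°

From the Compton formula Δλ = λ_C(1 - cos θ), we can solve for θ:

cos θ = 1 - Δλ/λ_C

Given:
- Δλ = 2.7417 pm
- λ_C = h/(m_e·c) ≈ 2.42631024 pm

cos θ = 1 - 2.7417/2.42631024
cos θ = 1 - 1.129987
cos θ = -0.129987

θ = arccos(-0.129987)
θ = 97.47°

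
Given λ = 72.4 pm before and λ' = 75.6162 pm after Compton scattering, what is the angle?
109.00°

First find the wavelength shift:
Δλ = λ' - λ = 75.6162 - 72.4 = 3.2162 pm

Using Δλ = λ_C(1 - cos θ), with λ_C = h/(m_e·c) ≈ 2.42631024 pm:
cos θ = 1 - Δλ/λ_C
cos θ = 1 - 3.2162/2.42631024
cos θ = -0.325552

θ = arccos(-0.325552)
θ = 109.00°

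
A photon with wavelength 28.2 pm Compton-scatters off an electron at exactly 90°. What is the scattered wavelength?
30.6263 pm

Using the Compton formula: λ' = λ + λ_C(1 − cos θ)

For θ = 90°, cos θ = 0 (exact) = 0.0000, so:
1 − cos 90° = 1 − (0) = 1.0000

Δλ = λ_C × 1.0000 = 2.4263 × 1.0000 = 2.4263 pm

λ' = 28.2 + 2.4263 = 30.6263 pm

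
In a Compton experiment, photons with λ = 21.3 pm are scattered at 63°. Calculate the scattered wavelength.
22.6248 pm

Using the Compton scattering formula:
λ' = λ + Δλ = λ + λ_C(1 - cos θ)

Given:
- Initial wavelength λ = 21.3 pm
- Scattering angle θ = 63°
- Compton wavelength λ_C ≈ 2.4263 pm

Calculate the shift:
Δλ = 2.4263 × (1 - cos(63°))
Δλ = 2.4263 × 0.5460
Δλ = 1.3248 pm

Final wavelength:
λ' = 21.3 + 1.3248 = 22.6248 pm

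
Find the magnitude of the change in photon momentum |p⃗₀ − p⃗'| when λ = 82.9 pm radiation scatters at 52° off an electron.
6.9691e-24 kg·m/s

Photon momentum magnitude is p = h/λ.

Initial momentum:
p₀ = h/λ = 6.6261e-34/8.2900e-11 = 7.9928e-24 kg·m/s

After scattering:
λ' = λ + Δλ = 82.9 + 0.9325 = 83.8325 pm
p' = h/λ' = 6.6261e-34/8.3833e-11 = 7.9039e-24 kg·m/s

Momentum is a vector; the scattered photon's direction makes angle θ = 52° with the incident direction. The magnitude of the vector change Δp⃗ = p⃗₀ − p⃗' is found from the law of cosines:
|Δp⃗|² = p₀² + p'² − 2p₀p'cos θ
|Δp⃗|² = (7.9928e-24)² + (7.9039e-24)² − 2·7.9928e-24·7.9039e-24·cos(52°)
|Δp⃗| = 6.9691e-24 kg·m/s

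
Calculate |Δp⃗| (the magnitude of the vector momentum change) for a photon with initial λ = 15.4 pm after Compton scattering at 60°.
4.1545e-23 kg·m/s

Photon momentum magnitude is p = h/λ.

Initial momentum:
p₀ = h/λ = 6.6261e-34/1.5400e-11 = 4.3026e-23 kg·m/s

After scattering:
λ' = λ + Δλ = 15.4 + 1.2132 = 16.6132 pm
p' = h/λ' = 6.6261e-34/1.6613e-11 = 3.9884e-23 kg·m/s

Momentum is a vector; the scattered photon's direction makes angle θ = 60° with the incident direction. The magnitude of the vector change Δp⃗ = p⃗₀ − p⃗' is found from the law of cosines:
|Δp⃗|² = p₀² + p'² − 2p₀p'cos θ
|Δp⃗|² = (4.3026e-23)² + (3.9884e-23)² − 2·4.3026e-23·3.9884e-23·cos(60°)
|Δp⃗| = 4.1545e-23 kg·m/s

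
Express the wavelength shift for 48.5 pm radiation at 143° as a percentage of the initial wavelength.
8.9980%

Calculate the Compton shift:
Δλ = λ_C(1 - cos(143°))
Δλ = 2.4263 × (1 - cos(143°))
Δλ = 2.4263 × 1.7986
Δλ = 4.3640 pm

Percentage change:
(Δλ/λ₀) × 100 = (4.3640/48.5) × 100
= 8.9980%

(Intermediate values are shown rounded; full precision is carried through to the final answer.)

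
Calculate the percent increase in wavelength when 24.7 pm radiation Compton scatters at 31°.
1.4031%

Calculate the Compton shift:
Δλ = λ_C(1 - cos(31°))
Δλ = 2.4263 × (1 - cos(31°))
Δλ = 2.4263 × 0.1428
Δλ = 0.3466 pm

Percentage change:
(Δλ/λ₀) × 100 = (0.3466/24.7) × 100
= 1.4031%

(Intermediate values are shown rounded; full precision is carried through to the final answer.)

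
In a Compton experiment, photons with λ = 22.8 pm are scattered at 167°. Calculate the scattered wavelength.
27.5904 pm

Using the Compton scattering formula:
λ' = λ + Δλ = λ + λ_C(1 - cos θ)

Given:
- Initial wavelength λ = 22.8 pm
- Scattering angle θ = 167°
- Compton wavelength λ_C ≈ 2.4263 pm

Calculate the shift:
Δλ = 2.4263 × (1 - cos(167°))
Δλ = 2.4263 × 1.9744
Δλ = 4.7904 pm

Final wavelength:
λ' = 22.8 + 4.7904 = 27.5904 pm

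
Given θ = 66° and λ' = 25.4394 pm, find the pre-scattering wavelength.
24.0000 pm

From λ' = λ + Δλ, we have λ = λ' - Δλ

First calculate the Compton shift:
Δλ = λ_C(1 - cos θ)
Δλ = 2.4263 × (1 - cos(66°))
Δλ = 2.4263 × 0.5933
Δλ = 1.4394 pm

Initial wavelength:
λ = λ' - Δλ
λ = 25.4394 - 1.4394
λ = 24.0000 pm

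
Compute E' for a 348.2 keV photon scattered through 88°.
210.0590 keV

First convert energy to wavelength:
λ = hc/E, with hc ≈ 1239.842 keV·pm (i.e. 1239.842 eV·nm)

For E = 348.2 keV = 348200 eV:
λ = 1239.842 keV·pm / 348.2 keV
λ = 3.5607 pm

Calculate the Compton shift:
Δλ = λ_C(1 - cos(88°)) = 2.4263 × 0.9651
Δλ = 2.3416 pm

Final wavelength:
λ' = 3.5607 + 2.3416 = 5.9024 pm

Final energy:
E' = hc/λ' = 1239.842 / 5.9024 = 210.0590 keV

(Intermediate values are shown rounded; full precision is carried through to the final answer.)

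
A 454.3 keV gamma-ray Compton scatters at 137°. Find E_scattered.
178.9113 keV

First convert energy to wavelength:
λ = hc/E, with hc ≈ 1239.842 keV·pm (i.e. 1239.842 eV·nm)

For E = 454.3 keV = 454300 eV:
λ = 1239.842 keV·pm / 454.3 keV
λ = 2.7291 pm

Calculate the Compton shift:
Δλ = λ_C(1 - cos(137°)) = 2.4263 × 1.7314
Δλ = 4.2008 pm

Final wavelength:
λ' = 2.7291 + 4.2008 = 6.9299 pm

Final energy:
E' = hc/λ' = 1239.842 / 6.9299 = 178.9113 keV

(Intermediate values are shown rounded; full precision is carried through to the final answer.)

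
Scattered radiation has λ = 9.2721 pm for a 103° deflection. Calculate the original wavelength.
6.3000 pm

From λ' = λ + Δλ, we have λ = λ' - Δλ

First calculate the Compton shift:
Δλ = λ_C(1 - cos θ)
Δλ = 2.4263 × (1 - cos(103°))
Δλ = 2.4263 × 1.2250
Δλ = 2.9721 pm

Initial wavelength:
λ = λ' - Δλ
λ = 9.2721 - 2.9721
λ = 6.3000 pm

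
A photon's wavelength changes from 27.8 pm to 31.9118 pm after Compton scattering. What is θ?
134.00°

First find the wavelength shift:
Δλ = λ' - λ = 31.9118 - 27.8 = 4.1118 pm

Using Δλ = λ_C(1 - cos θ), with λ_C = h/(m_e·c) ≈ 2.42631024 pm:
cos θ = 1 - Δλ/λ_C
cos θ = 1 - 4.1118/2.42631024
cos θ = -0.694672

θ = arccos(-0.694672)
θ = 134.00°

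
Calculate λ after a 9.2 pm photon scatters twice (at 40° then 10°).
9.8045 pm

Apply Compton shift twice:

First scattering at θ₁ = 40°:
Δλ₁ = λ_C(1 - cos(40°))
Δλ₁ = 2.4263 × 0.2340
Δλ₁ = 0.5676 pm

After first scattering:
λ₁ = 9.2 + 0.5676 = 9.7676 pm

Second scattering at θ₂ = 10°:
Δλ₂ = λ_C(1 - cos(10°))
Δλ₂ = 2.4263 × 0.0152
Δλ₂ = 0.0369 pm

Final wavelength:
λ₂ = 9.7676 + 0.0369 = 9.8045 pm

Total shift: Δλ_total = 0.5676 + 0.0369 = 0.6045 pm

(Intermediate values are shown rounded; full precision is carried through to the final answer.)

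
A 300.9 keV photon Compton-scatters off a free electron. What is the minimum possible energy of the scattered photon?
138.1737 keV (at θ = 180°)

The scattered photon has minimum energy when its wavelength is maximum, i.e., when the Compton shift Δλ = λ_C(1 − cos θ) is maximum. This occurs at θ = 180° (backscattering), giving Δλ_max = 2λ_C = 4.8526 pm.

Initial wavelength: λ₀ = hc/E₀ = 4.1204 pm
Maximum final wavelength: λ'_max = λ₀ + 2λ_C = 4.1204 + 4.8526 = 8.9731 pm
Minimum final energy: E'_min = hc/λ'_max = 138.1737 keV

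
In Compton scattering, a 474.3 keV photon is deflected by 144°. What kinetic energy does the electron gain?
297.2627 keV

By energy conservation: K_e = E_initial - E_final

First find the scattered photon energy:
Initial wavelength: λ = hc/E = 2.6140 pm
Compton shift: Δλ = λ_C(1 - cos(144°)) = 4.3892 pm
Final wavelength: λ' = 2.6140 + 4.3892 = 7.0033 pm
Final photon energy: E' = hc/λ' = 177.0373 keV

Electron kinetic energy:
K_e = E - E' = 474.3000 - 177.0373 = 297.2627 keV

(Intermediate values are shown rounded; full precision is carried through to the final answer.)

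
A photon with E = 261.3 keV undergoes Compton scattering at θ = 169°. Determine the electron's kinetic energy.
131.5136 keV

By energy conservation: K_e = E_initial - E_final

First find the scattered photon energy:
Initial wavelength: λ = hc/E = 4.7449 pm
Compton shift: Δλ = λ_C(1 - cos(169°)) = 4.8080 pm
Final wavelength: λ' = 4.7449 + 4.8080 = 9.5529 pm
Final photon energy: E' = hc/λ' = 129.7864 keV

Electron kinetic energy:
K_e = E - E' = 261.3000 - 129.7864 = 131.5136 keV

(Intermediate values are shown rounded; full precision is carried through to the final answer.)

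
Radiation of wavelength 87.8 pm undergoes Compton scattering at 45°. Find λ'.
88.5106 pm

Using the Compton formula: λ' = λ + λ_C(1 − cos θ)

For θ = 45°, cos θ = √2/2 (exact) ≈ 0.7071, so:
1 − cos 45° = 1 − (√2/2) ≈ 0.2929

Δλ = λ_C × 0.2929 = 2.4263 × 0.2929 = 0.7106 pm

λ' = 87.8 + 0.7106 = 88.5106 pm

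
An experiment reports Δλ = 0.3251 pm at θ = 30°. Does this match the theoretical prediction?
Yes, consistent

Calculate the expected shift for θ = 30°:

Δλ_expected = λ_C(1 - cos(30°))
Δλ_expected = 2.4263 × (1 - cos(30°))
Δλ_expected = 2.4263 × 0.1340
Δλ_expected = 0.3251 pm

Given shift: 0.3251 pm
Expected shift: 0.3251 pm
Difference: 0.0000 pm

The values match. This is consistent with Compton scattering at the stated angle.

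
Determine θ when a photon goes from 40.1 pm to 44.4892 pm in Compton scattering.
144.00°

First find the wavelength shift:
Δλ = λ' - λ = 44.4892 - 40.1 = 4.3892 pm

Using Δλ = λ_C(1 - cos θ), with λ_C = h/(m_e·c) ≈ 2.42631024 pm:
cos θ = 1 - Δλ/λ_C
cos θ = 1 - 4.3892/2.42631024
cos θ = -0.809002

θ = arccos(-0.809002)
θ = 144.00°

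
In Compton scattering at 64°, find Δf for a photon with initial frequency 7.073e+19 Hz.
1.721e+19 Hz (decrease)

Convert frequency to wavelength (c = 299792458 m/s):
λ₀ = c/f₀ = 299792458/7.073e+19 = 4.2385474e-12 m = 4.2385 pm

Calculate Compton shift:
Δλ = λ_C(1 - cos(64°)) = 1.3627 pm

Final wavelength:
λ' = λ₀ + Δλ = 4.2385 + 1.3627 = 5.6012 pm

Final frequency:
f' = c/λ' = 299792458/5.6012332e-12 = 5.3522581e+19 Hz

Frequency shift (decrease):
Δf = f₀ - f' = 7.073e+19 - 5.3522581e+19 = 1.721e+19 Hz

(Intermediate values are shown rounded; full precision is carried through to the final answer.)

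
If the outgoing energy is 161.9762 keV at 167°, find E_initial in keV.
432.9003 keV

Convert final energy to wavelength (hc ≈ 1239.842 keV·pm):
λ' = hc/E' = 1239.842 / 161.9762 = 7.6545 pm

Calculate the Compton shift:
Δλ = λ_C(1 - cos(167°))
Δλ = 2.4263 × (1 - cos(167°))
Δλ = 4.7904 pm

Initial wavelength:
λ = λ' - Δλ = 7.6545 - 4.7904 = 2.8640 pm

Initial energy:
E = hc/λ = 1239.842 / 2.8640 = 432.9003 keV

(Intermediate values are shown rounded; full precision is carried through to the final answer.)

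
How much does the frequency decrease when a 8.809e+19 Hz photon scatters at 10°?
9.439e+17 Hz (decrease)

Convert frequency to wavelength (c = 299792458 m/s):
λ₀ = c/f₀ = 299792458/8.809e+19 = 3.4032519e-12 m = 3.4033 pm

Calculate Compton shift:
Δλ = λ_C(1 - cos(10°)) = 0.0369 pm

Final wavelength:
λ' = λ₀ + Δλ = 3.4033 + 0.0369 = 3.4401 pm

Final frequency:
f' = c/λ' = 299792458/3.4401130e-12 = 8.7146108e+19 Hz

Frequency shift (decrease):
Δf = f₀ - f' = 8.809e+19 - 8.7146108e+19 = 9.439e+17 Hz

(Intermediate values are shown rounded; full precision is carried through to the final answer.)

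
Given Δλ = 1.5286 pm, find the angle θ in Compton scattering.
68.29°

From the Compton formula Δλ = λ_C(1 - cos θ), we can solve for θ:

cos θ = 1 - Δλ/λ_C

Given:
- Δλ = 1.5286 pm
- λ_C = h/(m_e·c) ≈ 2.42631024 pm

cos θ = 1 - 1.5286/2.42631024
cos θ = 1 - 0.630010
cos θ = 0.369990

θ = arccos(0.369990)
θ = 68.29°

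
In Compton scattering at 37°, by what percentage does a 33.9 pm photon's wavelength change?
1.4412%

Calculate the Compton shift:
Δλ = λ_C(1 - cos(37°))
Δλ = 2.4263 × (1 - cos(37°))
Δλ = 2.4263 × 0.2014
Δλ = 0.4886 pm

Percentage change:
(Δλ/λ₀) × 100 = (0.4886/33.9) × 100
= 1.4412%

(Intermediate values are shown rounded; full precision is carried through to the final answer.)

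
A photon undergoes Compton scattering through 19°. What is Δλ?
0.1322 pm

Using the Compton scattering formula:
Δλ = λ_C(1 - cos θ)

where λ_C = h/(m_e·c) ≈ 2.4263 pm is the Compton wavelength of an electron.

For θ = 19°:
cos(19°) = 0.9455
1 - cos(19°) = 0.0545

Δλ = 2.4263 × 0.0545
Δλ = 0.1322 pm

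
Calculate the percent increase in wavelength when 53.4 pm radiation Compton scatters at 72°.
3.1396%

Calculate the Compton shift:
Δλ = λ_C(1 - cos(72°))
Δλ = 2.4263 × (1 - cos(72°))
Δλ = 2.4263 × 0.6910
Δλ = 1.6765 pm

Percentage change:
(Δλ/λ₀) × 100 = (1.6765/53.4) × 100
= 3.1396%

(Intermediate values are shown rounded; full precision is carried through to the final answer.)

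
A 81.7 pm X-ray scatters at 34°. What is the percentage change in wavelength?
0.5077%

Calculate the Compton shift:
Δλ = λ_C(1 - cos(34°))
Δλ = 2.4263 × (1 - cos(34°))
Δλ = 2.4263 × 0.1710
Δλ = 0.4148 pm

Percentage change:
(Δλ/λ₀) × 100 = (0.4148/81.7) × 100
= 0.5077%

(Intermediate values are shown rounded; full precision is carried through to the final answer.)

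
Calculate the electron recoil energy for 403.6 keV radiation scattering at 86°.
170.9413 keV

By energy conservation: K_e = E_initial - E_final

First find the scattered photon energy:
Initial wavelength: λ = hc/E = 3.0720 pm
Compton shift: Δλ = λ_C(1 - cos(86°)) = 2.2571 pm
Final wavelength: λ' = 3.0720 + 2.2571 = 5.3290 pm
Final photon energy: E' = hc/λ' = 232.6587 keV

Electron kinetic energy:
K_e = E - E' = 403.6000 - 232.6587 = 170.9413 keV

(Intermediate values are shown rounded; full precision is carried through to the final answer.)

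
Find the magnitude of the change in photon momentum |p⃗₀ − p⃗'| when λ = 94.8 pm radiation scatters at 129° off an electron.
1.2365e-23 kg·m/s

Photon momentum magnitude is p = h/λ.

Initial momentum:
p₀ = h/λ = 6.6261e-34/9.4800e-11 = 6.9895e-24 kg·m/s

After scattering:
λ' = λ + Δλ = 94.8 + 3.9532 = 98.7532 pm
p' = h/λ' = 6.6261e-34/9.8753e-11 = 6.7097e-24 kg·m/s

Momentum is a vector; the scattered photon's direction makes angle θ = 129° with the incident direction. The magnitude of the vector change Δp⃗ = p⃗₀ − p⃗' is found from the law of cosines:
|Δp⃗|² = p₀² + p'² − 2p₀p'cos θ
|Δp⃗|² = (6.9895e-24)² + (6.7097e-24)² − 2·6.9895e-24·6.7097e-24·cos(129°)
|Δp⃗| = 1.2365e-23 kg·m/s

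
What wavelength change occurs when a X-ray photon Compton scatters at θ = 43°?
0.6518 pm

Using the Compton scattering formula:
Δλ = λ_C(1 - cos θ)

where λ_C = h/(m_e·c) ≈ 2.4263 pm is the Compton wavelength of an electron.

For θ = 43°:
cos(43°) = 0.7314
1 - cos(43°) = 0.2686

Δλ = 2.4263 × 0.2686
Δλ = 0.6518 pm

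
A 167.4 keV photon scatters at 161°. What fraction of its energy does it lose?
0.3893 (or 38.93%)

Calculate initial and final photon energies:

Initial: E₀ = 167.4 keV → λ₀ = 7.4065 pm
Compton shift: Δλ = 4.7204 pm
Final wavelength: λ' = 12.1269 pm
Final energy: E' = 102.2390 keV

Fractional energy loss:
(E₀ - E')/E₀ = (167.4000 - 102.2390)/167.4000
= 65.1610/167.4000
= 0.3893
= 38.93%

(Intermediate values are shown rounded; full precision is carried through to the final answer.)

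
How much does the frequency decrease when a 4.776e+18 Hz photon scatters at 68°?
1.127e+17 Hz (decrease)

Convert frequency to wavelength (c = 299792458 m/s):
λ₀ = c/f₀ = 299792458/4.776e+18 = 6.2770615e-11 m = 62.7706 pm

Calculate Compton shift:
Δλ = λ_C(1 - cos(68°)) = 1.5174 pm

Final wavelength:
λ' = λ₀ + Δλ = 62.7706 + 1.5174 = 64.2880 pm

Final frequency:
f' = c/λ' = 299792458/6.4288014e-11 = 4.6632714e+18 Hz

Frequency shift (decrease):
Δf = f₀ - f' = 4.776e+18 - 4.6632714e+18 = 1.127e+17 Hz

(Intermediate values are shown rounded; full precision is carried through to the final answer.)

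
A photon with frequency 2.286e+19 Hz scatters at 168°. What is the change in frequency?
6.125e+18 Hz (decrease)

Convert frequency to wavelength (c = 299792458 m/s):
λ₀ = c/f₀ = 299792458/2.286e+19 = 1.3114281e-11 m = 13.1143 pm

Calculate Compton shift:
Δλ = λ_C(1 - cos(168°)) = 4.7996 pm

Final wavelength:
λ' = λ₀ + Δλ = 13.1143 + 4.7996 = 17.9139 pm

Final frequency:
f' = c/λ' = 299792458/1.7913881e-11 = 1.6735205e+19 Hz

Frequency shift (decrease):
Δf = f₀ - f' = 2.286e+19 - 1.6735205e+19 = 6.125e+18 Hz

(Intermediate values are shown rounded; full precision is carried through to the final answer.)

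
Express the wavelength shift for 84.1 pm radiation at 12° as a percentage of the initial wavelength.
0.0630%

Calculate the Compton shift:
Δλ = λ_C(1 - cos(12°))
Δλ = 2.4263 × (1 - cos(12°))
Δλ = 2.4263 × 0.0219
Δλ = 0.0530 pm

Percentage change:
(Δλ/λ₀) × 100 = (0.0530/84.1) × 100
= 0.0630%

(Intermediate values are shown rounded; full precision is carried through to the final answer.)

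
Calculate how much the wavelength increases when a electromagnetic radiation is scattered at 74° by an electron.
1.7575 pm

Using the Compton scattering formula:
Δλ = λ_C(1 - cos θ)

where λ_C = h/(m_e·c) ≈ 2.4263 pm is the Compton wavelength of an electron.

For θ = 74°:
cos(74°) = 0.2756
1 - cos(74°) = 0.7244

Δλ = 2.4263 × 0.7244
Δλ = 1.7575 pm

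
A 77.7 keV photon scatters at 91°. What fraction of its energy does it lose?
0.1340 (or 13.40%)

Calculate initial and final photon energies:

Initial: E₀ = 77.7 keV → λ₀ = 15.9568 pm
Compton shift: Δλ = 2.4687 pm
Final wavelength: λ' = 18.4254 pm
Final energy: E' = 67.2897 keV

Fractional energy loss:
(E₀ - E')/E₀ = (77.7000 - 67.2897)/77.7000
= 10.4103/77.7000
= 0.1340
= 13.40%

(Intermediate values are shown rounded; full precision is carried through to the final answer.)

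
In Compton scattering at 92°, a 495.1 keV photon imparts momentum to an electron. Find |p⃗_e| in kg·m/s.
2.9984e-22 kg·m/s

The electron is initially at rest, so by conservation of momentum:
p⃗_e = p⃗₀ − p⃗'  (incident photon momentum minus scattered photon momentum)

Photon momentum magnitudes (p = h/λ = E/c):
λ₀ = hc/E₀ = 2.5042 pm → p₀ = h/λ₀ = 2.6460e-22 kg·m/s
Δλ = λ_C(1 − cos 92°) = 2.5110 pm
λ' = 5.0152 pm → p' = h/λ' = 1.3212e-22 kg·m/s

The scattered photon makes angle θ = 92° with the incident direction, so by the law of cosines:
|p⃗_e|² = p₀² + p'² − 2p₀p'cos θ
|p⃗_e|² = (2.6460e-22)² + (1.3212e-22)² − 2·2.6460e-22·1.3212e-22·cos(92°)
|p⃗_e| = 2.9984e-22 kg·m/s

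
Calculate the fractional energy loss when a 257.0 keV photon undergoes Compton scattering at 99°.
0.3677 (or 36.77%)

Calculate initial and final photon energies:

Initial: E₀ = 257.0 keV → λ₀ = 4.8243 pm
Compton shift: Δλ = 2.8059 pm
Final wavelength: λ' = 7.6302 pm
Final energy: E' = 162.4923 keV

Fractional energy loss:
(E₀ - E')/E₀ = (257.0000 - 162.4923)/257.0000
= 94.5077/257.0000
= 0.3677
= 36.77%

(Intermediate values are shown rounded; full precision is carried through to the final answer.)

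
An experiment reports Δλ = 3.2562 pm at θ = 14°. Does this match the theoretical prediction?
No, inconsistent

Calculate the expected shift for θ = 14°:

Δλ_expected = λ_C(1 - cos(14°))
Δλ_expected = 2.4263 × (1 - cos(14°))
Δλ_expected = 2.4263 × 0.0297
Δλ_expected = 0.0721 pm

Given shift: 3.2562 pm
Expected shift: 0.0721 pm
Difference: 3.1841 pm

The values do not match. The given shift corresponds to θ ≈ 110.0°, not 14°.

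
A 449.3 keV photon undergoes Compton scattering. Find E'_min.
162.8774 keV (at θ = 180°)

The scattered photon has minimum energy when its wavelength is maximum, i.e., when the Compton shift Δλ = λ_C(1 − cos θ) is maximum. This occurs at θ = 180° (backscattering), giving Δλ_max = 2λ_C = 4.8526 pm.

Initial wavelength: λ₀ = hc/E₀ = 2.7595 pm
Maximum final wavelength: λ'_max = λ₀ + 2λ_C = 2.7595 + 4.8526 = 7.6121 pm
Minimum final energy: E'_min = hc/λ'_max = 162.8774 keV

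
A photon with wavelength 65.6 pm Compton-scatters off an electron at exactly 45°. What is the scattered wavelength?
66.3106 pm

Using the Compton formula: λ' = λ + λ_C(1 − cos θ)

For θ = 45°, cos θ = √2/2 (exact) ≈ 0.7071, so:
1 − cos 45° = 1 − (√2/2) ≈ 0.2929

Δλ = λ_C × 0.2929 = 2.4263 × 0.2929 = 0.7106 pm

λ' = 65.6 + 0.7106 = 66.3106 pm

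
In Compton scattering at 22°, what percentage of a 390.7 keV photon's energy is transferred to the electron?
0.0527 (or 5.27%)

Calculate initial and final photon energies:

Initial: E₀ = 390.7 keV → λ₀ = 3.1734 pm
Compton shift: Δλ = 0.1767 pm
Final wavelength: λ' = 3.3501 pm
Final energy: E' = 370.0954 keV

Fractional energy loss:
(E₀ - E')/E₀ = (390.7000 - 370.0954)/390.7000
= 20.6046/390.7000
= 0.0527
= 5.27%

(Intermediate values are shown rounded; full precision is carried through to the final answer.)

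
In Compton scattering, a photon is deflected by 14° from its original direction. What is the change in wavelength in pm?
0.0721 pm

Using the Compton scattering formula:
Δλ = λ_C(1 - cos θ)

where λ_C = h/(m_e·c) ≈ 2.4263 pm is the Compton wavelength of an electron.

For θ = 14°:
cos(14°) = 0.9703
1 - cos(14°) = 0.0297

Δλ = 2.4263 × 0.0297
Δλ = 0.0721 pm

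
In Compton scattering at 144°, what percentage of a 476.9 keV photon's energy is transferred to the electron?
0.6280 (or 62.80%)

Calculate initial and final photon energies:

Initial: E₀ = 476.9 keV → λ₀ = 2.5998 pm
Compton shift: Δλ = 4.3892 pm
Final wavelength: λ' = 6.9890 pm
Final energy: E' = 177.3983 keV

Fractional energy loss:
(E₀ - E')/E₀ = (476.9000 - 177.3983)/476.9000
= 299.5017/476.9000
= 0.6280
= 62.80%

(Intermediate values are shown rounded; full precision is carried through to the final answer.)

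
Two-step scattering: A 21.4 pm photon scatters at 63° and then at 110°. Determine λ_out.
25.9809 pm

Apply Compton shift twice:

First scattering at θ₁ = 63°:
Δλ₁ = λ_C(1 - cos(63°))
Δλ₁ = 2.4263 × 0.5460
Δλ₁ = 1.3248 pm

After first scattering:
λ₁ = 21.4 + 1.3248 = 22.7248 pm

Second scattering at θ₂ = 110°:
Δλ₂ = λ_C(1 - cos(110°))
Δλ₂ = 2.4263 × 1.3420
Δλ₂ = 3.2562 pm

Final wavelength:
λ₂ = 22.7248 + 3.2562 = 25.9809 pm

Total shift: Δλ_total = 1.3248 + 3.2562 = 4.5809 pm

(Intermediate values are shown rounded; full precision is carried through to the final answer.)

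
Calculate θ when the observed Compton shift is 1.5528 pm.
68.90°

From the Compton formula Δλ = λ_C(1 - cos θ), we can solve for θ:

cos θ = 1 - Δλ/λ_C

Given:
- Δλ = 1.5528 pm
- λ_C = h/(m_e·c) ≈ 2.42631024 pm

cos θ = 1 - 1.5528/2.42631024
cos θ = 1 - 0.639984
cos θ = 0.360016

θ = arccos(0.360016)
θ = 68.90°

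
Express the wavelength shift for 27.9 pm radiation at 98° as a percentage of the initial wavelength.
9.9068%

Calculate the Compton shift:
Δλ = λ_C(1 - cos(98°))
Δλ = 2.4263 × (1 - cos(98°))
Δλ = 2.4263 × 1.1392
Δλ = 2.7640 pm

Percentage change:
(Δλ/λ₀) × 100 = (2.7640/27.9) × 100
= 9.9068%

(Intermediate values are shown rounded; full precision is carried through to the final answer.)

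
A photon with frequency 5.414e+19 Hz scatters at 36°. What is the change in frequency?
4.181e+18 Hz (decrease)

Convert frequency to wavelength (c = 299792458 m/s):
λ₀ = c/f₀ = 299792458/5.414e+19 = 5.5373561e-12 m = 5.5374 pm

Calculate Compton shift:
Δλ = λ_C(1 - cos(36°)) = 0.4634 pm

Final wavelength:
λ' = λ₀ + Δλ = 5.5374 + 0.4634 = 6.0007 pm

Final frequency:
f' = c/λ' = 299792458/6.0007401e-12 = 4.9959247e+19 Hz

Frequency shift (decrease):
Δf = f₀ - f' = 5.414e+19 - 4.9959247e+19 = 4.181e+18 Hz

(Intermediate values are shown rounded; full precision is carried through to the final answer.)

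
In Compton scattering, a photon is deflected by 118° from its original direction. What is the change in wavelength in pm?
3.5654 pm

Using the Compton scattering formula:
Δλ = λ_C(1 - cos θ)

where λ_C = h/(m_e·c) ≈ 2.4263 pm is the Compton wavelength of an electron.

For θ = 118°:
cos(118°) = -0.4695
1 - cos(118°) = 1.4695

Δλ = 2.4263 × 1.4695
Δλ = 3.5654 pm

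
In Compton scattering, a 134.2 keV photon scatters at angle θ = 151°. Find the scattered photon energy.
89.9272 keV

First convert energy to wavelength:
λ = hc/E, with hc ≈ 1239.842 keV·pm (i.e. 1239.842 eV·nm)

For E = 134.2 keV = 134200 eV:
λ = 1239.842 keV·pm / 134.2 keV
λ = 9.2388 pm

Calculate the Compton shift:
Δλ = λ_C(1 - cos(151°)) = 2.4263 × 1.8746
Δλ = 4.5484 pm

Final wavelength:
λ' = 9.2388 + 4.5484 = 13.7872 pm

Final energy:
E' = hc/λ' = 1239.842 / 13.7872 = 89.9272 keV

(Intermediate values are shown rounded; full precision is carried through to the final answer.)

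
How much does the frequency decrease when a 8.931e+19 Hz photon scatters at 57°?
2.212e+19 Hz (decrease)

Convert frequency to wavelength (c = 299792458 m/s):
λ₀ = c/f₀ = 299792458/8.931e+19 = 3.3567625e-12 m = 3.3568 pm

Calculate Compton shift:
Δλ = λ_C(1 - cos(57°)) = 1.1048 pm

Final wavelength:
λ' = λ₀ + Δλ = 3.3568 + 1.1048 = 4.4616 pm

Final frequency:
f' = c/λ' = 299792458/4.4616095e-12 = 6.7193792e+19 Hz

Frequency shift (decrease):
Δf = f₀ - f' = 8.931e+19 - 6.7193792e+19 = 2.212e+19 Hz

(Intermediate values are shown rounded; full precision is carried through to the final answer.)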